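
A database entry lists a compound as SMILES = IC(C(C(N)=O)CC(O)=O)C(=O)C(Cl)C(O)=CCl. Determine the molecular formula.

C9H10Cl2INO5

Walk through each heavy atom and fill implicit hydrogens from standard valence (C 4, N 3, O 2, S 2, halogen 1):
  atom 1: I (halogen, monovalent) → 0 H
  atom 2: C, bond orders sum to 3 (valence 4) → 1 H
  atom 3: C, bond orders sum to 3 (valence 4) → 1 H
  atom 4: C, bond orders sum to 4 (valence 4) → 0 H
  atom 5: N, bond orders sum to 1 (valence 3) → 2 H
  atom 6: O, bond orders sum to 2 (valence 2) → 0 H
  atom 7: C, bond orders sum to 2 (valence 4) → 2 H
  atom 8: C, bond orders sum to 4 (valence 4) → 0 H
  atom 9: O, bond orders sum to 1 (valence 2) → 1 H
  atom 10: O, bond orders sum to 2 (valence 2) → 0 H
  atom 11: C, bond orders sum to 4 (valence 4) → 0 H
  atom 12: O, bond orders sum to 2 (valence 2) → 0 H
  atom 13: C, bond orders sum to 3 (valence 4) → 1 H
  atom 14: Cl (halogen, monovalent) → 0 H
  atom 15: C, bond orders sum to 4 (valence 4) → 0 H
  atom 16: O, bond orders sum to 1 (valence 2) → 1 H
  atom 17: C, bond orders sum to 3 (valence 4) → 1 H
  atom 18: Cl (halogen, monovalent) → 0 H
Totals → C:9, H:10, Cl:2, I:1, N:1, O:5.
In Hill order: C9H10Cl2INO5.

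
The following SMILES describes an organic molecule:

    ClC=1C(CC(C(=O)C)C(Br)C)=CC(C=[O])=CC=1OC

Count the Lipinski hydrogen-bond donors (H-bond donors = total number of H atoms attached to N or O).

0

Donors: find every N or O and count the H atoms it carries.
  atom 7 (O): bond orders sum to 2 → 0 H
  atom 15 (O): bond orders sum to 2 → 0 H
  atom 18 (O): bond orders sum to 2 → 0 H
Lipinski HBD = 0.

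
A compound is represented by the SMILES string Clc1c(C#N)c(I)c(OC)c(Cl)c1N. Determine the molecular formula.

Walk through each heavy atom and fill implicit hydrogens from standard valence (C 4, N 3, O 2, S 2, halogen 1); for lowercase aromatic atoms, an aromatic c carries 1 H when it has two neighbours and 0 H with three, and aromatic n carries 0 H:
  atom 1: Cl (halogen, monovalent) → 0 H
  atom 2: aromatic c, 3 neighbours → 0 H
  atom 3: aromatic c, 3 neighbours → 0 H
  atom 4: C, bond orders sum to 4 (valence 4) → 0 H
  atom 5: N, bond orders sum to 3 (valence 3) → 0 H
  atom 6: aromatic c, 3 neighbours → 0 H
  atom 7: I (halogen, monovalent) → 0 H
  atom 8: aromatic c, 3 neighbours → 0 H
  atom 9: O, bond orders sum to 2 (valence 2) → 0 H
  atom 10: C, bond orders sum to 1 (valence 4) → 3 H
  atom 11: aromatic c, 3 neighbours → 0 H
  atom 12: Cl (halogen, monovalent) → 0 H
  atom 13: aromatic c, 3 neighbours → 0 H
  atom 14: N, bond orders sum to 1 (valence 3) → 2 H
Totals → C:8, H:5, Cl:2, I:1, N:2, O:1.
In Hill order: C8H5Cl2IN2O.

C8H5Cl2IN2O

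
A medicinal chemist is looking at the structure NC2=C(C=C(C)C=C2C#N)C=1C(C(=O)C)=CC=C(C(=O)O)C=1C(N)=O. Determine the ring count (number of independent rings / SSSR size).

In SMILES, each pair of matching ring-closure digits denotes one ring-closing bond; the number of such bonds equals the number of independent rings.
Ring-closure bonds here: 2.

2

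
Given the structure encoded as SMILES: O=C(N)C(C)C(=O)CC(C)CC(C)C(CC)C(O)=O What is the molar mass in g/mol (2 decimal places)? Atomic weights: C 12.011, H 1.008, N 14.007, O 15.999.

First, the molecular formula is C14H25NO4 (counting implicit H from valence).
  C: 14 × 12.011 = 168.154
  H: 25 × 1.008 = 25.200
  N: 1 × 14.007 = 14.007
  O: 4 × 15.999 = 63.996
Sum: 14×12.011 + 25×1.008 + 1×14.007 + 4×15.999 = 271.357 → 271.36 g/mol.

271.36 g/mol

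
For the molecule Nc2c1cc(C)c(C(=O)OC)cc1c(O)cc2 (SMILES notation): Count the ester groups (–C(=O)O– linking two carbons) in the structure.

The ester motif appears at heavy-atom position 8 in the SMILES.
Other groups present: 1 hydroxyl, 1 primary amine.
Ester count: 1.

1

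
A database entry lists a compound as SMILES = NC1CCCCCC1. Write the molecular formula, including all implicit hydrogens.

C7H15N

Walk through each heavy atom and fill implicit hydrogens from standard valence (C 4, N 3, O 2, S 2, halogen 1):
  atom 1: N, bond orders sum to 1 (valence 3) → 2 H
  atom 2: C, bond orders sum to 3 (valence 4) → 1 H
  atom 3: C, bond orders sum to 2 (valence 4) → 2 H
  atom 4: C, bond orders sum to 2 (valence 4) → 2 H
  atom 5: C, bond orders sum to 2 (valence 4) → 2 H
  atom 6: C, bond orders sum to 2 (valence 4) → 2 H
  atom 7: C, bond orders sum to 2 (valence 4) → 2 H
  atom 8: C, bond orders sum to 2 (valence 4) → 2 H
Totals → C:7, H:15, N:1.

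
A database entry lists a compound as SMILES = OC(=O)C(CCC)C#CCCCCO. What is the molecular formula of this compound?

Walk through each heavy atom and fill implicit hydrogens from standard valence (C 4, N 3, O 2, S 2, halogen 1):
  atom 1: O, bond orders sum to 1 (valence 2) → 1 H
  atom 2: C, bond orders sum to 4 (valence 4) → 0 H
  atom 3: O, bond orders sum to 2 (valence 2) → 0 H
  atom 4: C, bond orders sum to 3 (valence 4) → 1 H
  atom 5: C, bond orders sum to 2 (valence 4) → 2 H
  atom 6: C, bond orders sum to 2 (valence 4) → 2 H
  atom 7: C, bond orders sum to 1 (valence 4) → 3 H
  atom 8: C, bond orders sum to 4 (valence 4) → 0 H
  atom 9: C, bond orders sum to 4 (valence 4) → 0 H
  atom 10: C, bond orders sum to 2 (valence 4) → 2 H
  atom 11: C, bond orders sum to 2 (valence 4) → 2 H
  atom 12: C, bond orders sum to 2 (valence 4) → 2 H
  atom 13: C, bond orders sum to 2 (valence 4) → 2 H
  atom 14: O, bond orders sum to 1 (valence 2) → 1 H
Totals → C:11, H:18, O:3.

C11H18O3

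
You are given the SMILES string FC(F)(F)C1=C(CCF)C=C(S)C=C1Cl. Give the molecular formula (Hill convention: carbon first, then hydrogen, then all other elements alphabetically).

Walk through each heavy atom and fill implicit hydrogens from standard valence (C 4, N 3, O 2, S 2, halogen 1):
  atom 1: F (halogen, monovalent) → 0 H
  atom 2: C, bond orders sum to 4 (valence 4) → 0 H
  atom 3: F (halogen, monovalent) → 0 H
  atom 4: F (halogen, monovalent) → 0 H
  atom 5: C, bond orders sum to 4 (valence 4) → 0 H
  atom 6: C, bond orders sum to 4 (valence 4) → 0 H
  atom 7: C, bond orders sum to 2 (valence 4) → 2 H
  atom 8: C, bond orders sum to 2 (valence 4) → 2 H
  atom 9: F (halogen, monovalent) → 0 H
  atom 10: C, bond orders sum to 3 (valence 4) → 1 H
  atom 11: C, bond orders sum to 4 (valence 4) → 0 H
  atom 12: S, bond orders sum to 1 (valence 2) → 1 H
  atom 13: C, bond orders sum to 3 (valence 4) → 1 H
  atom 14: C, bond orders sum to 4 (valence 4) → 0 H
  atom 15: Cl (halogen, monovalent) → 0 H
Totals → C:9, H:7, Cl:1, F:4, S:1.

C9H7ClF4S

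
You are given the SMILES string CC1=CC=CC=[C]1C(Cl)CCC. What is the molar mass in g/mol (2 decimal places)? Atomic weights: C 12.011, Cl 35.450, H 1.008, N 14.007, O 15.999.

First, the molecular formula is C11H15Cl (counting implicit H from valence).
  C: 11 × 12.011 = 132.121
  Cl: 1 × 35.450 = 35.450
  H: 15 × 1.008 = 15.120
Sum: 11×12.011 + 1×35.450 + 15×1.008 = 182.691 → 182.69 g/mol.

182.69 g/mol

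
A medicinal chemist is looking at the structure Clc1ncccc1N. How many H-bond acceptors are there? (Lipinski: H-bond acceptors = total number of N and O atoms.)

2

N atoms: 2; O atoms: 0.
Lipinski HBA = 2 + 0 = 2.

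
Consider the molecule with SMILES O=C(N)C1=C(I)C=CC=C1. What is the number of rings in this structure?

In SMILES, each pair of matching ring-closure digits denotes one ring-closing bond; the number of such bonds equals the number of independent rings.
Ring-closure bonds here: 1.

1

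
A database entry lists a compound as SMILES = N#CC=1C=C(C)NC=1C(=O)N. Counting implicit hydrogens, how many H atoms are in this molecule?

Walk through each heavy atom and fill implicit hydrogens from standard valence (C 4, N 3, O 2, S 2, halogen 1):
  atom 1: N, bond orders sum to 3 (valence 3) → 0 H
  atom 2: C, bond orders sum to 4 (valence 4) → 0 H
  atom 3: C, bond orders sum to 4 (valence 4) → 0 H
  atom 4: C, bond orders sum to 3 (valence 4) → 1 H
  atom 5: C, bond orders sum to 4 (valence 4) → 0 H
  atom 6: C, bond orders sum to 1 (valence 4) → 3 H
  atom 7: N, bond orders sum to 2 (valence 3) → 1 H
  atom 8: C, bond orders sum to 4 (valence 4) → 0 H
  atom 9: C, bond orders sum to 4 (valence 4) → 0 H
  atom 10: O, bond orders sum to 2 (valence 2) → 0 H
  atom 11: N, bond orders sum to 1 (valence 3) → 2 H
Total hydrogens: 7.

7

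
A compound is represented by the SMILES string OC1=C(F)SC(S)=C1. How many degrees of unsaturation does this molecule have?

3

Degree of unsaturation = (number of rings) + (number of π bonds).
Ring closures in the SMILES: 1.
π bonds: 2 double bonds (each 1 DoU) → 2 DoU from unsaturation.
Total DoU = 1 + 2 = 3.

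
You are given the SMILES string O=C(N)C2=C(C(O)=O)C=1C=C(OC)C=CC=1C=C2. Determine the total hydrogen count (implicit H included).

11

Walk through each heavy atom and fill implicit hydrogens from standard valence (C 4, N 3, O 2, S 2, halogen 1):
  atom 1: O, bond orders sum to 2 (valence 2) → 0 H
  atom 2: C, bond orders sum to 4 (valence 4) → 0 H
  atom 3: N, bond orders sum to 1 (valence 3) → 2 H
  atom 4: C, bond orders sum to 4 (valence 4) → 0 H
  atom 5: C, bond orders sum to 4 (valence 4) → 0 H
  atom 6: C, bond orders sum to 4 (valence 4) → 0 H
  atom 7: O, bond orders sum to 1 (valence 2) → 1 H
  atom 8: O, bond orders sum to 2 (valence 2) → 0 H
  atom 9: C, bond orders sum to 4 (valence 4) → 0 H
  atom 10: C, bond orders sum to 3 (valence 4) → 1 H
  atom 11: C, bond orders sum to 4 (valence 4) → 0 H
  atom 12: O, bond orders sum to 2 (valence 2) → 0 H
  atom 13: C, bond orders sum to 1 (valence 4) → 3 H
  atom 14: C, bond orders sum to 3 (valence 4) → 1 H
  atom 15: C, bond orders sum to 3 (valence 4) → 1 H
  atom 16: C, bond orders sum to 4 (valence 4) → 0 H
  atom 17: C, bond orders sum to 3 (valence 4) → 1 H
  atom 18: C, bond orders sum to 3 (valence 4) → 1 H
Total hydrogens: 11.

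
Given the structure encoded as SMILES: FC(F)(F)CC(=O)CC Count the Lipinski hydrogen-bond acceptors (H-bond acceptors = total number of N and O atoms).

1

N atoms: 0; O atoms: 1.
Lipinski HBA = 0 + 1 = 1.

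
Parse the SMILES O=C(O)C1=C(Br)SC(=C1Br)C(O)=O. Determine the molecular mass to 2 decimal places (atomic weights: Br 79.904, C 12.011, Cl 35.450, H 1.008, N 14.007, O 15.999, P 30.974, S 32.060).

First, the molecular formula is C6H2Br2O4S (counting implicit H from valence).
  Br: 2 × 79.904 = 159.808
  C: 6 × 12.011 = 72.066
  H: 2 × 1.008 = 2.016
  O: 4 × 15.999 = 63.996
  S: 1 × 32.060 = 32.060
Sum: 2×79.904 + 6×12.011 + 2×1.008 + 4×15.999 + 1×32.060 = 329.946 → 329.95 g/mol.

329.95 g/mol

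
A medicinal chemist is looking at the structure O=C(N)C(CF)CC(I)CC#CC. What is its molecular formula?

Walk through each heavy atom and fill implicit hydrogens from standard valence (C 4, N 3, O 2, S 2, halogen 1):
  atom 1: O, bond orders sum to 2 (valence 2) → 0 H
  atom 2: C, bond orders sum to 4 (valence 4) → 0 H
  atom 3: N, bond orders sum to 1 (valence 3) → 2 H
  atom 4: C, bond orders sum to 3 (valence 4) → 1 H
  atom 5: C, bond orders sum to 2 (valence 4) → 2 H
  atom 6: F (halogen, monovalent) → 0 H
  atom 7: C, bond orders sum to 2 (valence 4) → 2 H
  atom 8: C, bond orders sum to 3 (valence 4) → 1 H
  atom 9: I (halogen, monovalent) → 0 H
  atom 10: C, bond orders sum to 2 (valence 4) → 2 H
  atom 11: C, bond orders sum to 4 (valence 4) → 0 H
  atom 12: C, bond orders sum to 4 (valence 4) → 0 H
  atom 13: C, bond orders sum to 1 (valence 4) → 3 H
Totals → C:9, H:13, F:1, I:1, N:1, O:1.

C9H13FINO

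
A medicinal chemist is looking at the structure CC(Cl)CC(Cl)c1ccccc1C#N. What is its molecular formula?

C11H11Cl2N

Walk through each heavy atom and fill implicit hydrogens from standard valence (C 4, N 3, O 2, S 2, halogen 1); for lowercase aromatic atoms, an aromatic c carries 1 H when it has two neighbours and 0 H with three, and aromatic n carries 0 H:
  atom 1: C, bond orders sum to 1 (valence 4) → 3 H
  atom 2: C, bond orders sum to 3 (valence 4) → 1 H
  atom 3: Cl (halogen, monovalent) → 0 H
  atom 4: C, bond orders sum to 2 (valence 4) → 2 H
  atom 5: C, bond orders sum to 3 (valence 4) → 1 H
  atom 6: Cl (halogen, monovalent) → 0 H
  atom 7: aromatic c, 3 neighbours → 0 H
  atom 8: aromatic c, 2 neighbours → 1 H
  atom 9: aromatic c, 2 neighbours → 1 H
  atom 10: aromatic c, 2 neighbours → 1 H
  atom 11: aromatic c, 2 neighbours → 1 H
  atom 12: aromatic c, 3 neighbours → 0 H
  atom 13: C, bond orders sum to 4 (valence 4) → 0 H
  atom 14: N, bond orders sum to 3 (valence 3) → 0 H
Totals → C:11, H:11, Cl:2, N:1.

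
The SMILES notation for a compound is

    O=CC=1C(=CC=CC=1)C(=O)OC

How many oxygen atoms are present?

3

Scan the SMILES for O atoms (remember two-letter symbols like Cl and Br are single atoms).
Oxygen count: 3.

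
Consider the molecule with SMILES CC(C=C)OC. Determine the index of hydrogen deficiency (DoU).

1

Molecular formula: C5H10O.
DoU = (2C + 2 + N − H − X) / 2, where X is the halogen count and O/S are ignored.
    = (2·5 + 2 + 0 − 10 − 0) / 2 = 2 / 2 = 1.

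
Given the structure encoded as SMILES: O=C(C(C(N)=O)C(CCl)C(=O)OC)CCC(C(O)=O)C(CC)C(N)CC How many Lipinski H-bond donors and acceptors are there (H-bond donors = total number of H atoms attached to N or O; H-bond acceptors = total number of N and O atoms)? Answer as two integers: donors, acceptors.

5, 8

Donors: find every N or O and count the H atoms it carries.
  atom 1 (O): bond orders sum to 2 → 0 H
  atom 5 (N): bond orders sum to 1 → 2 H
  atom 6 (O): bond orders sum to 2 → 0 H
  atom 11 (O): bond orders sum to 2 → 0 H
  atom 12 (O): bond orders sum to 2 → 0 H
  atom 18 (O): bond orders sum to 1 → 1 H
  atom 19 (O): bond orders sum to 2 → 0 H
  atom 24 (N): bond orders sum to 1 → 2 H
Lipinski HBD = 5.
Acceptors: N atoms = 2, O atoms = 6 → HBA = 8.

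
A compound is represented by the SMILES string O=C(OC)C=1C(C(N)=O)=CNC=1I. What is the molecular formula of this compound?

C7H7IN2O3

Walk through each heavy atom and fill implicit hydrogens from standard valence (C 4, N 3, O 2, S 2, halogen 1):
  atom 1: O, bond orders sum to 2 (valence 2) → 0 H
  atom 2: C, bond orders sum to 4 (valence 4) → 0 H
  atom 3: O, bond orders sum to 2 (valence 2) → 0 H
  atom 4: C, bond orders sum to 1 (valence 4) → 3 H
  atom 5: C, bond orders sum to 4 (valence 4) → 0 H
  atom 6: C, bond orders sum to 4 (valence 4) → 0 H
  atom 7: C, bond orders sum to 4 (valence 4) → 0 H
  atom 8: N, bond orders sum to 1 (valence 3) → 2 H
  atom 9: O, bond orders sum to 2 (valence 2) → 0 H
  atom 10: C, bond orders sum to 3 (valence 4) → 1 H
  atom 11: N, bond orders sum to 2 (valence 3) → 1 H
  atom 12: C, bond orders sum to 4 (valence 4) → 0 H
  atom 13: I (halogen, monovalent) → 0 H
Totals → C:7, H:7, I:1, N:2, O:3.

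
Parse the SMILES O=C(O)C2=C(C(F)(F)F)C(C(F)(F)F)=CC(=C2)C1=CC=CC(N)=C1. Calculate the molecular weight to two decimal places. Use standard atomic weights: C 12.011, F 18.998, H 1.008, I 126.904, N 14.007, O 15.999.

349.23 g/mol

First, the molecular formula is C15H9F6NO2 (counting implicit H from valence).
  C: 15 × 12.011 = 180.165
  F: 6 × 18.998 = 113.988
  H: 9 × 1.008 = 9.072
  N: 1 × 14.007 = 14.007
  O: 2 × 15.999 = 31.998
Sum: 15×12.011 + 6×18.998 + 9×1.008 + 1×14.007 + 2×15.999 = 349.230 → 349.23 g/mol.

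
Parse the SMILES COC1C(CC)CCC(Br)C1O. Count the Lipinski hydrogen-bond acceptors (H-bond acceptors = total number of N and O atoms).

2

N atoms: 0; O atoms: 2.
Lipinski HBA = 0 + 2 = 2.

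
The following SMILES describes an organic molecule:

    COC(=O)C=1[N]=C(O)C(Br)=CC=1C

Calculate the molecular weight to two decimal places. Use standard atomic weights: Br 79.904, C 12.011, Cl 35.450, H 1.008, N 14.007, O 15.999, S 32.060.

246.06 g/mol

First, the molecular formula is C8H8BrNO3 (counting implicit H from valence).
  Br: 1 × 79.904 = 79.904
  C: 8 × 12.011 = 96.088
  H: 8 × 1.008 = 8.064
  N: 1 × 14.007 = 14.007
  O: 3 × 15.999 = 47.997
Sum: 1×79.904 + 8×12.011 + 8×1.008 + 1×14.007 + 3×15.999 = 246.060 → 246.06 g/mol.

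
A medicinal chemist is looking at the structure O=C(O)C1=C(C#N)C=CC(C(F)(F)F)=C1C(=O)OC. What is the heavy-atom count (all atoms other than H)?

19

Every atom symbol written in the SMILES (organic subset) is one heavy atom; implicit H are not written.
Heavy atoms by element → C:11, F:3, N:1, O:4.
Total: 19.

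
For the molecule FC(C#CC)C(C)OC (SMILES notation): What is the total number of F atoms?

1

Scan the SMILES for F atoms (remember two-letter symbols like Cl and Br are single atoms).
Fluorine count: 1.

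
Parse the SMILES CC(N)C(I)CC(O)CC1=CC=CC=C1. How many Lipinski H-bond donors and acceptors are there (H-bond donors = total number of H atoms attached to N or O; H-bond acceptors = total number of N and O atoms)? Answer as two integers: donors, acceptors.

Donors: find every N or O and count the H atoms it carries.
  atom 3 (N): bond orders sum to 1 → 2 H
  atom 8 (O): bond orders sum to 1 → 1 H
Lipinski HBD = 3.
Acceptors: N atoms = 1, O atoms = 1 → HBA = 2.

3, 2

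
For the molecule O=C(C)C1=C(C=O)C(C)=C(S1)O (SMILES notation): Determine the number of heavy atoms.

12

Every atom symbol written in the SMILES (organic subset) is one heavy atom; implicit H are not written.
Heavy atoms by element → C:8, O:3, S:1.
Total: 12.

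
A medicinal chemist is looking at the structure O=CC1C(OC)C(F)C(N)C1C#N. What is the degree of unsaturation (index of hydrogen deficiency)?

4

Degree of unsaturation = (number of rings) + (number of π bonds).
Ring closures in the SMILES: 1.
π bonds: 1 double bond (each 1 DoU), 1 triple bond (each 2 DoU) → 3 DoU from unsaturation.
Total DoU = 1 + 3 = 4.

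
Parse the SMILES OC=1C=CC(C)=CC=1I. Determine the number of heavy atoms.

Every atom symbol written in the SMILES (organic subset) is one heavy atom; implicit H are not written.
Heavy atoms by element → C:7, I:1, O:1.
Total: 9.

9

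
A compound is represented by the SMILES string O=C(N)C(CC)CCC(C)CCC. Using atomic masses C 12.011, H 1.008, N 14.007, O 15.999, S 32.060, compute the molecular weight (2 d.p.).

First, the molecular formula is C11H23NO (counting implicit H from valence).
  C: 11 × 12.011 = 132.121
  H: 23 × 1.008 = 23.184
  N: 1 × 14.007 = 14.007
  O: 1 × 15.999 = 15.999
Sum: 11×12.011 + 23×1.008 + 1×14.007 + 1×15.999 = 185.311 → 185.31 g/mol.

185.31 g/mol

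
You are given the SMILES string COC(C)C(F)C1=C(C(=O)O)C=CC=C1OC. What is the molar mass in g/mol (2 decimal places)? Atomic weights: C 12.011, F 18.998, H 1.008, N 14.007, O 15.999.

242.25 g/mol

First, the molecular formula is C12H15FO4 (counting implicit H from valence).
  C: 12 × 12.011 = 144.132
  F: 1 × 18.998 = 18.998
  H: 15 × 1.008 = 15.120
  O: 4 × 15.999 = 63.996
Sum: 12×12.011 + 1×18.998 + 15×1.008 + 4×15.999 = 242.246 → 242.25 g/mol.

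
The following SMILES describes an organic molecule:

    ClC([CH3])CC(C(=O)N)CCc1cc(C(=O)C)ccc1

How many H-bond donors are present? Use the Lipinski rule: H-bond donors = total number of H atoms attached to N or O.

2

Donors: find every N or O and count the H atoms it carries.
  atom 7 (O): bond orders sum to 2 → 0 H
  atom 8 (N): bond orders sum to 1 → 2 H
  atom 15 (O): bond orders sum to 2 → 0 H
Lipinski HBD = 2.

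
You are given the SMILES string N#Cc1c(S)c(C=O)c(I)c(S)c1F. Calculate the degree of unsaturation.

Molecular formula: C8H3FINOS2.
DoU = (2C + 2 + N − H − X) / 2, where X is the halogen count and O/S are ignored.
    = (2·8 + 2 + 1 − 3 − 2) / 2 = 14 / 2 = 7.

7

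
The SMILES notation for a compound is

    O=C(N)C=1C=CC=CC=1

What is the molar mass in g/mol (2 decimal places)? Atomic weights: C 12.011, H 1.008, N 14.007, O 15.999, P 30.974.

First, the molecular formula is C7H7NO (counting implicit H from valence).
  C: 7 × 12.011 = 84.077
  H: 7 × 1.008 = 7.056
  N: 1 × 14.007 = 14.007
  O: 1 × 15.999 = 15.999
Sum: 7×12.011 + 7×1.008 + 1×14.007 + 1×15.999 = 121.139 → 121.14 g/mol.

121.14 g/mol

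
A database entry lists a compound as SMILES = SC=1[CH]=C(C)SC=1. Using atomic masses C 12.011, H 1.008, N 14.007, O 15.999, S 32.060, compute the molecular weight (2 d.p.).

130.22 g/mol

First, the molecular formula is C5H6S2 (counting implicit H from valence).
  C: 5 × 12.011 = 60.055
  H: 6 × 1.008 = 6.048
  S: 2 × 32.060 = 64.120
Sum: 5×12.011 + 6×1.008 + 2×32.060 = 130.223 → 130.22 g/mol.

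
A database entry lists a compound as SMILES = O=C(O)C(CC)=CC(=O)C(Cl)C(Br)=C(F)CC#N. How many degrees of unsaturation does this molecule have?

6

Molecular formula: C11H10BrClFNO3.
DoU = (2C + 2 + N − H − X) / 2, where X is the halogen count and O/S are ignored.
    = (2·11 + 2 + 1 − 10 − 3) / 2 = 12 / 2 = 6.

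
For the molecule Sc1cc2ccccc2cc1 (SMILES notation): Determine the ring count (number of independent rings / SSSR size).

In SMILES, each pair of matching ring-closure digits denotes one ring-closing bond; the number of such bonds equals the number of independent rings.
Ring-closure bonds here: 2.

2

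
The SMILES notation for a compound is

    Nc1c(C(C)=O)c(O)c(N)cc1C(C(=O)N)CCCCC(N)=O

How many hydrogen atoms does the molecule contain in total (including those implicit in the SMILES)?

Walk through each heavy atom and fill implicit hydrogens from standard valence (C 4, N 3, O 2, S 2, halogen 1); for lowercase aromatic atoms, an aromatic c carries 1 H when it has two neighbours and 0 H with three, and aromatic n carries 0 H:
  atom 1: N, bond orders sum to 1 (valence 3) → 2 H
  atom 2: aromatic c, 3 neighbours → 0 H
  atom 3: aromatic c, 3 neighbours → 0 H
  atom 4: C, bond orders sum to 4 (valence 4) → 0 H
  atom 5: C, bond orders sum to 1 (valence 4) → 3 H
  atom 6: O, bond orders sum to 2 (valence 2) → 0 H
  atom 7: aromatic c, 3 neighbours → 0 H
  atom 8: O, bond orders sum to 1 (valence 2) → 1 H
  atom 9: aromatic c, 3 neighbours → 0 H
  atom 10: N, bond orders sum to 1 (valence 3) → 2 H
  atom 11: aromatic c, 2 neighbours → 1 H
  atom 12: aromatic c, 3 neighbours → 0 H
  atom 13: C, bond orders sum to 3 (valence 4) → 1 H
  atom 14: C, bond orders sum to 4 (valence 4) → 0 H
  atom 15: O, bond orders sum to 2 (valence 2) → 0 H
  atom 16: N, bond orders sum to 1 (valence 3) → 2 H
  atom 17: C, bond orders sum to 2 (valence 4) → 2 H
  atom 18: C, bond orders sum to 2 (valence 4) → 2 H
  atom 19: C, bond orders sum to 2 (valence 4) → 2 H
  atom 20: C, bond orders sum to 2 (valence 4) → 2 H
  atom 21: C, bond orders sum to 4 (valence 4) → 0 H
  atom 22: N, bond orders sum to 1 (valence 3) → 2 H
  atom 23: O, bond orders sum to 2 (valence 2) → 0 H
Total hydrogens: 22.

22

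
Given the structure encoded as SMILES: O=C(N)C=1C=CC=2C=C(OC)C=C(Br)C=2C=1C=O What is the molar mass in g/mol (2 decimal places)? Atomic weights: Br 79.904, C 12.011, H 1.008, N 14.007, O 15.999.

308.13 g/mol

First, the molecular formula is C13H10BrNO3 (counting implicit H from valence).
  Br: 1 × 79.904 = 79.904
  C: 13 × 12.011 = 156.143
  H: 10 × 1.008 = 10.080
  N: 1 × 14.007 = 14.007
  O: 3 × 15.999 = 47.997
Sum: 1×79.904 + 13×12.011 + 10×1.008 + 1×14.007 + 3×15.999 = 308.131 → 308.13 g/mol.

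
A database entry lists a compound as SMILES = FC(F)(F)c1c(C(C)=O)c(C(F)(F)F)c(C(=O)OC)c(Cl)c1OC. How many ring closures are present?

In SMILES, each pair of matching ring-closure digits denotes one ring-closing bond; the number of such bonds equals the number of independent rings.
Ring-closure bonds here: 1.

1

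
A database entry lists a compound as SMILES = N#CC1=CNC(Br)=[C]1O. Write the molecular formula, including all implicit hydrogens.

C5H3BrN2O

Walk through each heavy atom and fill implicit hydrogens from standard valence (C 4, N 3, O 2, S 2, halogen 1):
  atom 1: N, bond orders sum to 3 (valence 3) → 0 H
  atom 2: C, bond orders sum to 4 (valence 4) → 0 H
  atom 3: C, bond orders sum to 4 (valence 4) → 0 H
  atom 4: C, bond orders sum to 3 (valence 4) → 1 H
  atom 5: N, bond orders sum to 2 (valence 3) → 1 H
  atom 6: C, bond orders sum to 4 (valence 4) → 0 H
  atom 7: Br (halogen, monovalent) → 0 H
  atom 8: C with explicit H count 0
  atom 9: O, bond orders sum to 1 (valence 2) → 1 H
Totals → C:5, H:3, Br:1, N:2, O:1.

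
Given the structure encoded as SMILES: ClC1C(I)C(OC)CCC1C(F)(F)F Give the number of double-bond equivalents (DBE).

Molecular formula: C8H11ClF3IO.
DoU = (2C + 2 + N − H − X) / 2, where X is the halogen count and O/S are ignored.
    = (2·8 + 2 + 0 − 11 − 5) / 2 = 2 / 2 = 1.

1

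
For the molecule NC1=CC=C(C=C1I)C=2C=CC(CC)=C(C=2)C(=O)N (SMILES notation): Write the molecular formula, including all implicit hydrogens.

Walk through each heavy atom and fill implicit hydrogens from standard valence (C 4, N 3, O 2, S 2, halogen 1):
  atom 1: N, bond orders sum to 1 (valence 3) → 2 H
  atom 2: C, bond orders sum to 4 (valence 4) → 0 H
  atom 3: C, bond orders sum to 3 (valence 4) → 1 H
  atom 4: C, bond orders sum to 3 (valence 4) → 1 H
  atom 5: C, bond orders sum to 4 (valence 4) → 0 H
  atom 6: C, bond orders sum to 3 (valence 4) → 1 H
  atom 7: C, bond orders sum to 4 (valence 4) → 0 H
  atom 8: I (halogen, monovalent) → 0 H
  atom 9: C, bond orders sum to 4 (valence 4) → 0 H
  atom 10: C, bond orders sum to 3 (valence 4) → 1 H
  atom 11: C, bond orders sum to 3 (valence 4) → 1 H
  atom 12: C, bond orders sum to 4 (valence 4) → 0 H
  atom 13: C, bond orders sum to 2 (valence 4) → 2 H
  atom 14: C, bond orders sum to 1 (valence 4) → 3 H
  atom 15: C, bond orders sum to 4 (valence 4) → 0 H
  atom 16: C, bond orders sum to 3 (valence 4) → 1 H
  atom 17: C, bond orders sum to 4 (valence 4) → 0 H
  atom 18: O, bond orders sum to 2 (valence 2) → 0 H
  atom 19: N, bond orders sum to 1 (valence 3) → 2 H
Totals → C:15, H:15, I:1, N:2, O:1.
In Hill order: C15H15IN2O.

C15H15IN2O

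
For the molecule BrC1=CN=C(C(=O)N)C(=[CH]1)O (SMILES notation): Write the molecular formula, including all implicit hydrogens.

Walk through each heavy atom and fill implicit hydrogens from standard valence (C 4, N 3, O 2, S 2, halogen 1):
  atom 1: Br (halogen, monovalent) → 0 H
  atom 2: C, bond orders sum to 4 (valence 4) → 0 H
  atom 3: C, bond orders sum to 3 (valence 4) → 1 H
  atom 4: N, bond orders sum to 3 (valence 3) → 0 H
  atom 5: C, bond orders sum to 4 (valence 4) → 0 H
  atom 6: C, bond orders sum to 4 (valence 4) → 0 H
  atom 7: O, bond orders sum to 2 (valence 2) → 0 H
  atom 8: N, bond orders sum to 1 (valence 3) → 2 H
  atom 9: C, bond orders sum to 4 (valence 4) → 0 H
  atom 10: C with explicit H count 1
  atom 11: O, bond orders sum to 1 (valence 2) → 1 H
Totals → C:6, H:5, Br:1, N:2, O:2.

C6H5BrN2O2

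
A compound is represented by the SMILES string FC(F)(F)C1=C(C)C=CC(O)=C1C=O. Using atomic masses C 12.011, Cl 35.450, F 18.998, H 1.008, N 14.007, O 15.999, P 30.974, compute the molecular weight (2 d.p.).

First, the molecular formula is C9H7F3O2 (counting implicit H from valence).
  C: 9 × 12.011 = 108.099
  F: 3 × 18.998 = 56.994
  H: 7 × 1.008 = 7.056
  O: 2 × 15.999 = 31.998
Sum: 9×12.011 + 3×18.998 + 7×1.008 + 2×15.999 = 204.147 → 204.15 g/mol.

204.15 g/mol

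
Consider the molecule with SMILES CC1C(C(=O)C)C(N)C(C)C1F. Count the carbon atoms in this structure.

9

Count every carbon token in the SMILES (each C, including those in ring-closure positions and inside branches).
Carbon count: 9.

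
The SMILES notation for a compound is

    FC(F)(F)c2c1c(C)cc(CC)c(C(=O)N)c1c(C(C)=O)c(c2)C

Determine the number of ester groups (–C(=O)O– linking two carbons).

0

Scan the SMILES for the ester motif — none present.
Groups that are present: 1 amide, 1 ketone.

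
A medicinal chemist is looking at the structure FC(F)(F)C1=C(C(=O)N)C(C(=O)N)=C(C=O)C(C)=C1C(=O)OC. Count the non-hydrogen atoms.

23

Every atom symbol written in the SMILES (organic subset) is one heavy atom; implicit H are not written.
Heavy atoms by element → C:13, F:3, N:2, O:5.
Total: 23.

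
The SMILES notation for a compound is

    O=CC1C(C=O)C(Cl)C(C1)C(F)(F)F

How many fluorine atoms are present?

3

Scan the SMILES for F atoms (remember two-letter symbols like Cl and Br are single atoms).
Fluorine count: 3.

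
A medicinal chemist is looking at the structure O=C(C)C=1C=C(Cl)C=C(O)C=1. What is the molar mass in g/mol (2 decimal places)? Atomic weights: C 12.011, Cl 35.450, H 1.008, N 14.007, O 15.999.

First, the molecular formula is C8H7ClO2 (counting implicit H from valence).
  C: 8 × 12.011 = 96.088
  Cl: 1 × 35.450 = 35.450
  H: 7 × 1.008 = 7.056
  O: 2 × 15.999 = 31.998
Sum: 8×12.011 + 1×35.450 + 7×1.008 + 2×15.999 = 170.592 → 170.59 g/mol.

170.59 g/mol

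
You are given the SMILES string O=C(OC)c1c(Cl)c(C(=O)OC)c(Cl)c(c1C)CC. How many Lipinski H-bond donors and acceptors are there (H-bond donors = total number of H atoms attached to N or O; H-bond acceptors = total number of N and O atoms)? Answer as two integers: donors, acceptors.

0, 4

Donors: find every N or O and count the H atoms it carries.
  atom 1 (O): bond orders sum to 2 → 0 H
  atom 3 (O): bond orders sum to 2 → 0 H
  atom 10 (O): bond orders sum to 2 → 0 H
  atom 11 (O): bond orders sum to 2 → 0 H
Lipinski HBD = 0.
Acceptors: N atoms = 0, O atoms = 4 → HBA = 4.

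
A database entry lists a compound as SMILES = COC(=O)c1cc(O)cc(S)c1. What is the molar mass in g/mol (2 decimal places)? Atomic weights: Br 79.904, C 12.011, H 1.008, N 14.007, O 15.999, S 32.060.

184.21 g/mol

First, the molecular formula is C8H8O3S (counting implicit H from valence).
  C: 8 × 12.011 = 96.088
  H: 8 × 1.008 = 8.064
  O: 3 × 15.999 = 47.997
  S: 1 × 32.060 = 32.060
Sum: 8×12.011 + 8×1.008 + 3×15.999 + 1×32.060 = 184.209 → 184.21 g/mol.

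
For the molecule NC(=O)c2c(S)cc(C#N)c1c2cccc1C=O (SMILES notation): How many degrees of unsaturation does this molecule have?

11

Molecular formula: C13H8N2O2S.
DoU = (2C + 2 + N − H − X) / 2, where X is the halogen count and O/S are ignored.
    = (2·13 + 2 + 2 − 8 − 0) / 2 = 22 / 2 = 11.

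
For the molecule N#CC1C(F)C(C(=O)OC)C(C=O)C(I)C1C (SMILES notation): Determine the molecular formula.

C11H13FINO3

Walk through each heavy atom and fill implicit hydrogens from standard valence (C 4, N 3, O 2, S 2, halogen 1):
  atom 1: N, bond orders sum to 3 (valence 3) → 0 H
  atom 2: C, bond orders sum to 4 (valence 4) → 0 H
  atom 3: C, bond orders sum to 3 (valence 4) → 1 H
  atom 4: C, bond orders sum to 3 (valence 4) → 1 H
  atom 5: F (halogen, monovalent) → 0 H
  atom 6: C, bond orders sum to 3 (valence 4) → 1 H
  atom 7: C, bond orders sum to 4 (valence 4) → 0 H
  atom 8: O, bond orders sum to 2 (valence 2) → 0 H
  atom 9: O, bond orders sum to 2 (valence 2) → 0 H
  atom 10: C, bond orders sum to 1 (valence 4) → 3 H
  atom 11: C, bond orders sum to 3 (valence 4) → 1 H
  atom 12: C, bond orders sum to 3 (valence 4) → 1 H
  atom 13: O, bond orders sum to 2 (valence 2) → 0 H
  atom 14: C, bond orders sum to 3 (valence 4) → 1 H
  atom 15: I (halogen, monovalent) → 0 H
  atom 16: C, bond orders sum to 3 (valence 4) → 1 H
  atom 17: C, bond orders sum to 1 (valence 4) → 3 H
Totals → C:11, H:13, F:1, I:1, N:1, O:3.
In Hill order: C11H13FINO3.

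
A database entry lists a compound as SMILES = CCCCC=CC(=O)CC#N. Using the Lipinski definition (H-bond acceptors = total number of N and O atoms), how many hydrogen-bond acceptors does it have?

N atoms: 1; O atoms: 1.
Lipinski HBA = 1 + 1 = 2.

2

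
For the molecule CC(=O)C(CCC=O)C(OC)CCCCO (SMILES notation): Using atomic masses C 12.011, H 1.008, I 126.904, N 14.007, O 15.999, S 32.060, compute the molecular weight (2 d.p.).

First, the molecular formula is C12H22O4 (counting implicit H from valence).
  C: 12 × 12.011 = 144.132
  H: 22 × 1.008 = 22.176
  O: 4 × 15.999 = 63.996
Sum: 12×12.011 + 22×1.008 + 4×15.999 = 230.304 → 230.30 g/mol.

230.30 g/mol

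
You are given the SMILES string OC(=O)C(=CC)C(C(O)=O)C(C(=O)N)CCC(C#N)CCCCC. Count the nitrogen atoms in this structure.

2

Scan the SMILES for N atoms (remember two-letter symbols like Cl and Br are single atoms).
Nitrogen count: 2.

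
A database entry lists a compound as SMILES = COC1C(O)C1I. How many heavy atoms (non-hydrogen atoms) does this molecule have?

Every atom symbol written in the SMILES (organic subset) is one heavy atom; implicit H are not written.
Heavy atoms by element → C:4, I:1, O:2.
Total: 7.

7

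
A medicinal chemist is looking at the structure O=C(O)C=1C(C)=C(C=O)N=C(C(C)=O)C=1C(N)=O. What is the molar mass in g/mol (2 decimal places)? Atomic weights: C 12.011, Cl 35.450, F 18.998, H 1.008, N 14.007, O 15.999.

250.21 g/mol

First, the molecular formula is C11H10N2O5 (counting implicit H from valence).
  C: 11 × 12.011 = 132.121
  H: 10 × 1.008 = 10.080
  N: 2 × 14.007 = 28.014
  O: 5 × 15.999 = 79.995
Sum: 11×12.011 + 10×1.008 + 2×14.007 + 5×15.999 = 250.210 → 250.21 g/mol.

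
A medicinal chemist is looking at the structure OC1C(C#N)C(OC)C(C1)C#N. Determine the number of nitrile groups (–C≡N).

2

The nitrile motif appears at heavy-atom positions 4, 11 in the SMILES.
Other groups present: 1 ether, 1 hydroxyl.
Nitrile count: 2.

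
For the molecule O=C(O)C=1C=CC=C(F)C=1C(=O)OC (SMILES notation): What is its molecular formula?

Walk through each heavy atom and fill implicit hydrogens from standard valence (C 4, N 3, O 2, S 2, halogen 1):
  atom 1: O, bond orders sum to 2 (valence 2) → 0 H
  atom 2: C, bond orders sum to 4 (valence 4) → 0 H
  atom 3: O, bond orders sum to 1 (valence 2) → 1 H
  atom 4: C, bond orders sum to 4 (valence 4) → 0 H
  atom 5: C, bond orders sum to 3 (valence 4) → 1 H
  atom 6: C, bond orders sum to 3 (valence 4) → 1 H
  atom 7: C, bond orders sum to 3 (valence 4) → 1 H
  atom 8: C, bond orders sum to 4 (valence 4) → 0 H
  atom 9: F (halogen, monovalent) → 0 H
  atom 10: C, bond orders sum to 4 (valence 4) → 0 H
  atom 11: C, bond orders sum to 4 (valence 4) → 0 H
  atom 12: O, bond orders sum to 2 (valence 2) → 0 H
  atom 13: O, bond orders sum to 2 (valence 2) → 0 H
  atom 14: C, bond orders sum to 1 (valence 4) → 3 H
Totals → C:9, H:7, F:1, O:4.

C9H7FO4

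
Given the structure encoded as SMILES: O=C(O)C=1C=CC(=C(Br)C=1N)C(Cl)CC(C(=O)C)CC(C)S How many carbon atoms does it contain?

15

Count every carbon token in the SMILES (each C, including those in ring-closure positions and inside branches).
Carbon count: 15.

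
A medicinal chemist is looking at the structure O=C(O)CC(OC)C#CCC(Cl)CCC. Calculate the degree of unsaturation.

3

Degree of unsaturation = (number of rings) + (number of π bonds).
Ring closures in the SMILES: 0.
π bonds: 1 double bond (each 1 DoU), 1 triple bond (each 2 DoU) → 3 DoU from unsaturation.
Total DoU = 0 + 3 = 3.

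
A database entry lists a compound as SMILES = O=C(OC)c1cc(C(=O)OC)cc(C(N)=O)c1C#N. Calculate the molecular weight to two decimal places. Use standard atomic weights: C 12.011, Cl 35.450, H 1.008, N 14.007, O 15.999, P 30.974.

262.22 g/mol

First, the molecular formula is C12H10N2O5 (counting implicit H from valence).
  C: 12 × 12.011 = 144.132
  H: 10 × 1.008 = 10.080
  N: 2 × 14.007 = 28.014
  O: 5 × 15.999 = 79.995
Sum: 12×12.011 + 10×1.008 + 2×14.007 + 5×15.999 = 262.221 → 262.22 g/mol.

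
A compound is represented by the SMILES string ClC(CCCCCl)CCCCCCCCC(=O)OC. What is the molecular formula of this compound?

Walk through each heavy atom and fill implicit hydrogens from standard valence (C 4, N 3, O 2, S 2, halogen 1):
  atom 1: Cl (halogen, monovalent) → 0 H
  atom 2: C, bond orders sum to 3 (valence 4) → 1 H
  atom 3: C, bond orders sum to 2 (valence 4) → 2 H
  atom 4: C, bond orders sum to 2 (valence 4) → 2 H
  atom 5: C, bond orders sum to 2 (valence 4) → 2 H
  atom 6: C, bond orders sum to 2 (valence 4) → 2 H
  atom 7: Cl (halogen, monovalent) → 0 H
  atom 8: C, bond orders sum to 2 (valence 4) → 2 H
  atom 9: C, bond orders sum to 2 (valence 4) → 2 H
  atom 10: C, bond orders sum to 2 (valence 4) → 2 H
  atom 11: C, bond orders sum to 2 (valence 4) → 2 H
  atom 12: C, bond orders sum to 2 (valence 4) → 2 H
  atom 13: C, bond orders sum to 2 (valence 4) → 2 H
  atom 14: C, bond orders sum to 2 (valence 4) → 2 H
  atom 15: C, bond orders sum to 2 (valence 4) → 2 H
  atom 16: C, bond orders sum to 4 (valence 4) → 0 H
  atom 17: O, bond orders sum to 2 (valence 2) → 0 H
  atom 18: O, bond orders sum to 2 (valence 2) → 0 H
  atom 19: C, bond orders sum to 1 (valence 4) → 3 H
Totals → C:15, H:28, Cl:2, O:2.

C15H28Cl2O2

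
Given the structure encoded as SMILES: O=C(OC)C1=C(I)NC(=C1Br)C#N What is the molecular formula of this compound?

Walk through each heavy atom and fill implicit hydrogens from standard valence (C 4, N 3, O 2, S 2, halogen 1):
  atom 1: O, bond orders sum to 2 (valence 2) → 0 H
  atom 2: C, bond orders sum to 4 (valence 4) → 0 H
  atom 3: O, bond orders sum to 2 (valence 2) → 0 H
  atom 4: C, bond orders sum to 1 (valence 4) → 3 H
  atom 5: C, bond orders sum to 4 (valence 4) → 0 H
  atom 6: C, bond orders sum to 4 (valence 4) → 0 H
  atom 7: I (halogen, monovalent) → 0 H
  atom 8: N, bond orders sum to 2 (valence 3) → 1 H
  atom 9: C, bond orders sum to 4 (valence 4) → 0 H
  atom 10: C, bond orders sum to 4 (valence 4) → 0 H
  atom 11: Br (halogen, monovalent) → 0 H
  atom 12: C, bond orders sum to 4 (valence 4) → 0 H
  atom 13: N, bond orders sum to 3 (valence 3) → 0 H
Totals → C:7, H:4, Br:1, I:1, N:2, O:2.

C7H4BrIN2O2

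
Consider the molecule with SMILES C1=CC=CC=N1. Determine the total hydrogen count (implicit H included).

5

Walk through each heavy atom and fill implicit hydrogens from standard valence (C 4, N 3, O 2, S 2, halogen 1):
  atom 1: C, bond orders sum to 3 (valence 4) → 1 H
  atom 2: C, bond orders sum to 3 (valence 4) → 1 H
  atom 3: C, bond orders sum to 3 (valence 4) → 1 H
  atom 4: C, bond orders sum to 3 (valence 4) → 1 H
  atom 5: C, bond orders sum to 3 (valence 4) → 1 H
  atom 6: N, bond orders sum to 3 (valence 3) → 0 H
Total hydrogens: 5.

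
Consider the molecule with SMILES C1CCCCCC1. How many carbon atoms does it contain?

7

Count every carbon token in the SMILES (each C, including those in ring-closure positions and inside branches).
Carbon count: 7.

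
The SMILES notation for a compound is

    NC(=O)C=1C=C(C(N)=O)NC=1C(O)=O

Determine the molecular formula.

C7H7N3O4

Walk through each heavy atom and fill implicit hydrogens from standard valence (C 4, N 3, O 2, S 2, halogen 1):
  atom 1: N, bond orders sum to 1 (valence 3) → 2 H
  atom 2: C, bond orders sum to 4 (valence 4) → 0 H
  atom 3: O, bond orders sum to 2 (valence 2) → 0 H
  atom 4: C, bond orders sum to 4 (valence 4) → 0 H
  atom 5: C, bond orders sum to 3 (valence 4) → 1 H
  atom 6: C, bond orders sum to 4 (valence 4) → 0 H
  atom 7: C, bond orders sum to 4 (valence 4) → 0 H
  atom 8: N, bond orders sum to 1 (valence 3) → 2 H
  atom 9: O, bond orders sum to 2 (valence 2) → 0 H
  atom 10: N, bond orders sum to 2 (valence 3) → 1 H
  atom 11: C, bond orders sum to 4 (valence 4) → 0 H
  atom 12: C, bond orders sum to 4 (valence 4) → 0 H
  atom 13: O, bond orders sum to 1 (valence 2) → 1 H
  atom 14: O, bond orders sum to 2 (valence 2) → 0 H
Totals → C:7, H:7, N:3, O:4.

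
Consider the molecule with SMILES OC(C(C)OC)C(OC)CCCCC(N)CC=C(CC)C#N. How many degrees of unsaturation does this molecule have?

Degree of unsaturation = (number of rings) + (number of π bonds).
Ring closures in the SMILES: 0.
π bonds: 1 double bond (each 1 DoU), 1 triple bond (each 2 DoU) → 3 DoU from unsaturation.
Total DoU = 0 + 3 = 3.

3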